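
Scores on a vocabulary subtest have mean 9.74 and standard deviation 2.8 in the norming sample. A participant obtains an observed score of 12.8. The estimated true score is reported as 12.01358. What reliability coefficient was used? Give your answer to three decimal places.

0.743

T̂ = ρX + (1 − ρ)μ  ⇒  T̂ − μ = ρ(X − μ)
ρ = (T̂ − μ)/(X − μ) = (12.01358 − 9.74) / (12.8 − 9.74) = 2.27358 / 3.06 = 0.74300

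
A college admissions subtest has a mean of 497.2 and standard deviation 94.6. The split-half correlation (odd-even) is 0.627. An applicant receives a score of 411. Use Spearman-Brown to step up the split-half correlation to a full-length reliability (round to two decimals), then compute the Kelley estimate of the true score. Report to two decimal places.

430.83

Spearman-Brown: ρ = 2r/(1 + r) = 2(0.627)/(1 + 0.627) = 1.2540/1.627 = 0.7707 → 0.77
T̂ = 0.77(411) + 0.23(497.2) = 316.47 + 114.356 = 430.826 → 430.83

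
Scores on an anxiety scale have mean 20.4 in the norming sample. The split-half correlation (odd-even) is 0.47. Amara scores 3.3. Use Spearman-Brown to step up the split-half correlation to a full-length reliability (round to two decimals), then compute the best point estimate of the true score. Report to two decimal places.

Spearman-Brown: ρ = 2r/(1 + r) = 2(0.47)/(1 + 0.47) = 0.940/1.47 = 0.6395 → 0.64
T̂ = ρX + (1 − ρ)μ
  = 0.64 × 3.3 + 0.36 × 20.4
  = 2.112 + 7.344
  = 9.456
  ≈ 9.46

9.46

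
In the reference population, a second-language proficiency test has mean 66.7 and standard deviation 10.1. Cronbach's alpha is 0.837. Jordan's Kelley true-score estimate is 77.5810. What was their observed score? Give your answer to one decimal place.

79.7

T̂ = ρX + (1 − ρ)μ  ⇒  X = (T̂ − (1 − ρ)μ) / ρ
X = (77.5810 − 0.163 × 66.7) / 0.837 = (77.5810 − 10.8721) / 0.837 = 66.7089 / 0.837 = 79.700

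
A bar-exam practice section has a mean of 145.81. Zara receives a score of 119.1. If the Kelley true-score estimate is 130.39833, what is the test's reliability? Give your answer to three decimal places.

0.577

T̂ = ρX + (1 − ρ)μ  ⇒  T̂ − μ = ρ(X − μ)
ρ = (T̂ − μ)/(X − μ) = (130.39833 − 145.81) / (119.1 − 145.81) = -15.41167 / -26.71 = 0.57700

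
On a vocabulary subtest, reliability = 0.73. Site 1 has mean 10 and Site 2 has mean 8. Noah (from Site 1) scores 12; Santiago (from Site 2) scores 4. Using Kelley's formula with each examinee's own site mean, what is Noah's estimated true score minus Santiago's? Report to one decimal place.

6.4

T̂_Noah = 0.73(12) + 0.27(10) = 11.460
T̂_Santiago = 0.73(4) + 0.27(8) = 5.080
Difference = 11.460 − 5.080 = 6.380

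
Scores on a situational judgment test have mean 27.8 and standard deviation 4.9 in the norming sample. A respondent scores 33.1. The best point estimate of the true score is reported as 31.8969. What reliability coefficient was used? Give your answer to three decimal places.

T̂ = ρX + (1 − ρ)μ  ⇒  T̂ − μ = ρ(X − μ)
ρ = (T̂ − μ)/(X − μ) = (31.8969 − 27.8) / (33.1 − 27.8) = 4.0969 / 5.3 = 0.77300

0.773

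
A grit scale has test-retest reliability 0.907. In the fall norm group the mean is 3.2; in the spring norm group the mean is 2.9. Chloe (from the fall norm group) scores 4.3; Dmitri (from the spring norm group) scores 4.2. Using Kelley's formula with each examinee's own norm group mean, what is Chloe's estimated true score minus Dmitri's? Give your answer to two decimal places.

0.12

T̂_Chloe = 0.907(4.3) + 0.093(3.2) = 4.1977
T̂_Dmitri = 0.907(4.2) + 0.093(2.9) = 4.0791
Difference = 4.1977 − 4.0791 = 0.1186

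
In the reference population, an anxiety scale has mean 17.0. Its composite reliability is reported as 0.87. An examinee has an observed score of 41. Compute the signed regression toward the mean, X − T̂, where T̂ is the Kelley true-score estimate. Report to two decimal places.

Weight the observed score by reliability and the mean by (1 − reliability): T̂ = 0.87·41 + 0.13·17.0 = 35.67 + 2.210 = 37.8800.
X − T̂ = 41 − 37.880 = 3.120 → 3.12

3.12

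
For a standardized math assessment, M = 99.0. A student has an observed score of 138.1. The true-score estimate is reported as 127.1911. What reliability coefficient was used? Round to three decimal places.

0.721

T̂ = ρX + (1 − ρ)μ  ⇒  T̂ − μ = ρ(X − μ)
ρ = (T̂ − μ)/(X − μ) = (127.1911 − 99.0) / (138.1 − 99.0) = 28.1911 / 39.1 = 0.72100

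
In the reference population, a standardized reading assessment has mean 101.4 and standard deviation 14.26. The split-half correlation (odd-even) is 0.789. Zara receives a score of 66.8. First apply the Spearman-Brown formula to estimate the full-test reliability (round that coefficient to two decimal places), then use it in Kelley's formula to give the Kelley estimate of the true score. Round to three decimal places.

70.952

Spearman-Brown: ρ = 2r/(1 + r) = 2(0.789)/(1 + 0.789) = 1.5780/1.789 = 0.8821 → 0.88
Regress the observed score toward the mean by the unreliability: T̂ = 0.88·66.8 + 0.12·101.4 = 58.784 + 12.168 = 70.9520.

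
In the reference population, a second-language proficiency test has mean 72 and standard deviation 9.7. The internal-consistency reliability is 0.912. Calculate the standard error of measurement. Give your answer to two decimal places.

2.88

SEM = SD · √(1 − ρ) = 9.7 × √0.088 = 9.7 × 0.2966 = 2.877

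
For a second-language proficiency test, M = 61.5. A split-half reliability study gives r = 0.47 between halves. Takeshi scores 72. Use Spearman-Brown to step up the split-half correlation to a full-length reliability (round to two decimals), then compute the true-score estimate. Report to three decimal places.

Spearman-Brown: ρ = 2r/(1 + r) = 2(0.47)/(1 + 0.47) = 0.940/1.47 = 0.6395 → 0.64
T̂ = 0.64(72) + 0.36(61.5) = 46.08 + 22.140 = 68.2200 → 68.220

68.220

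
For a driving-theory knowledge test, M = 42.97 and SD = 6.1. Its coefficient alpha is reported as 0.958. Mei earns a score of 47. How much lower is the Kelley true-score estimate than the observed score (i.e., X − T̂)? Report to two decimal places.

0.17

T̂ = 0.958(47) + 0.042(42.97) = 45.026 + 1.80474 = 46.8307 → 46.831
X − T̂ = 47 − 46.831 = 0.169 → 0.17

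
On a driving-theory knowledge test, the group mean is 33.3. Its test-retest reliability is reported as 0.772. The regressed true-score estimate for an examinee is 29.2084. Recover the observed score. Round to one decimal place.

T̂ = ρX + (1 − ρ)μ  ⇒  X = (T̂ − (1 − ρ)μ) / ρ
X = (29.2084 − 0.228 × 33.3) / 0.772 = (29.2084 − 7.5924) / 0.772 = 21.6160 / 0.772 = 28.000

28.0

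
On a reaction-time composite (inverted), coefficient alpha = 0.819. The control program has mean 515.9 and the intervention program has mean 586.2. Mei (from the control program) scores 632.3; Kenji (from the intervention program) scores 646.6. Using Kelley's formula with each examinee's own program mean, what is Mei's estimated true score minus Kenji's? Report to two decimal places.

-24.44

T̂_Mei = 0.819(632.3) + 0.181(515.9) = 611.2316
T̂_Kenji = 0.819(646.6) + 0.181(586.2) = 635.6676
Difference = 611.2316 − 635.6676 = -24.4360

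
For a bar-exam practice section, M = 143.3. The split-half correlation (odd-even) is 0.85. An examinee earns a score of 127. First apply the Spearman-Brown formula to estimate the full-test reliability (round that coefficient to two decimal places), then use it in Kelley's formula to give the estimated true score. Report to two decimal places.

Spearman-Brown: ρ = 2r/(1 + r) = 2(0.85)/(1 + 0.85) = 1.700/1.85 = 0.9189 → 0.92
T̂ = ρX + (1 − ρ)μ
  = 0.92 × 127 + 0.08 × 143.3
  = 116.84 + 11.464
  = 128.304
  ≈ 128.30

128.30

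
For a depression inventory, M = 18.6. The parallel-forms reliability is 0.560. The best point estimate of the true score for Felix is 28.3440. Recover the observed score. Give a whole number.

T̂ = ρX + (1 − ρ)μ  ⇒  X = (T̂ − (1 − ρ)μ) / ρ
X = (28.3440 − 0.440 × 18.6) / 0.560 = (28.3440 − 8.1840) / 0.560 = 20.1600 / 0.560 = 36.00

36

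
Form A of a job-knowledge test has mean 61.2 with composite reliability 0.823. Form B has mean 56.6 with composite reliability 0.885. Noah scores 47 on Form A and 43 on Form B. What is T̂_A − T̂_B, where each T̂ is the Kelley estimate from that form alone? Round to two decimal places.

4.95

T̂_A = 0.823(47) + 0.177(61.2) = 49.5134
T̂_B = 0.885(43) + 0.115(56.6) = 44.5640
T̂_A − T̂_B = 4.9494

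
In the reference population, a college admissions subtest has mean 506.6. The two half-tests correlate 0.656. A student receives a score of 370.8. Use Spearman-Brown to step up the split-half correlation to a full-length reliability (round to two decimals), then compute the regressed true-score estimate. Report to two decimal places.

399.32

Spearman-Brown: ρ = 2r/(1 + r) = 2(0.656)/(1 + 0.656) = 1.3120/1.656 = 0.7923 → 0.79
Weight the observed score by reliability and the mean by (1 − reliability): T̂ = 0.79·370.8 + 0.21·506.6 = 292.932 + 106.386 = 399.318.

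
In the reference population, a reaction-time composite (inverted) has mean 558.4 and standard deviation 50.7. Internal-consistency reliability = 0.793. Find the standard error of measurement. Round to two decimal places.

SEM = SD · √(1 − ρ) = 50.7 × √0.207 = 50.7 × 0.4550 = 23.067

23.07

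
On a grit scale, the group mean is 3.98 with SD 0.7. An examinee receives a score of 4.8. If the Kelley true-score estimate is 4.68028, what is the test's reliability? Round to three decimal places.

T̂ = ρX + (1 − ρ)μ  ⇒  T̂ − μ = ρ(X − μ)
ρ = (T̂ − μ)/(X − μ) = (4.68028 − 3.98) / (4.8 − 3.98) = 0.70028 / 0.82 = 0.85400

0.854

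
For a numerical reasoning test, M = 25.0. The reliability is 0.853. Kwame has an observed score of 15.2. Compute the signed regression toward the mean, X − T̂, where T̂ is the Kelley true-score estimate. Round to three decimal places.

T̂ = 0.853(15.2) + 0.147(25.0) = 12.9656 + 3.6750 = 16.64060 → 16.6406
X − T̂ = 15.2 − 16.6406 = -1.4406 → -1.441

-1.441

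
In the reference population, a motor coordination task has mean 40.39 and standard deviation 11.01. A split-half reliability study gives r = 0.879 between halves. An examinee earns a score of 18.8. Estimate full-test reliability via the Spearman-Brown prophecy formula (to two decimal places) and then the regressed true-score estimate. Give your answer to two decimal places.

20.10

Spearman-Brown: ρ = 2r/(1 + r) = 2(0.879)/(1 + 0.879) = 1.7580/1.879 = 0.9356 → 0.94
Regress the observed score toward the mean by the unreliability: T̂ = 0.94·18.8 + 0.06·40.39 = 17.672 + 2.4234 = 20.095.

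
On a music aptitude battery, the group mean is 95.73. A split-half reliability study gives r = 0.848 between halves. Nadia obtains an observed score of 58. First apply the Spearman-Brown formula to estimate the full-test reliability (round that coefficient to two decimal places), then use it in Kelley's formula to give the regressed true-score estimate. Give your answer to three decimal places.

Spearman-Brown: ρ = 2r/(1 + r) = 2(0.848)/(1 + 0.848) = 1.6960/1.848 = 0.9177 → 0.92
Regress the observed score toward the mean by the unreliability: T̂ = 0.92·58 + 0.08·95.73 = 53.36 + 7.6584 = 61.0184.

61.018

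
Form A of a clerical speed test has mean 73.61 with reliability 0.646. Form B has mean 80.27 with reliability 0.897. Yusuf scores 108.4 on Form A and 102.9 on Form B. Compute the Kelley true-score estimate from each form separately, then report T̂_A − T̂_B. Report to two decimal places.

T̂_A = 0.646(108.4) + 0.354(73.61) = 96.0843
T̂_B = 0.897(102.9) + 0.103(80.27) = 100.5691
T̂_A − T̂_B = -4.4848

-4.48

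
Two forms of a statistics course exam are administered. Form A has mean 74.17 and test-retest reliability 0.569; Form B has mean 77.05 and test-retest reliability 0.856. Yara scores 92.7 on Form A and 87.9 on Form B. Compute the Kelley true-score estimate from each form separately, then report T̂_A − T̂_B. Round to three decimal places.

-1.624

T̂_A = 0.569(92.7) + 0.431(74.17) = 84.71357
T̂_B = 0.856(87.9) + 0.144(77.05) = 86.33760
T̂_A − T̂_B = -1.62403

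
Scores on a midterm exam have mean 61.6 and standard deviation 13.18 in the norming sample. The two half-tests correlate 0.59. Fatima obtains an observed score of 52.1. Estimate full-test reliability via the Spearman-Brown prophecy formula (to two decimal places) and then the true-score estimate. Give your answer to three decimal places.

Spearman-Brown: ρ = 2r/(1 + r) = 2(0.59)/(1 + 0.59) = 1.180/1.59 = 0.7421 → 0.74
Regress the observed score toward the mean by the unreliability: T̂ = 0.74·52.1 + 0.26·61.6 = 38.554 + 16.016 = 54.5700.

54.570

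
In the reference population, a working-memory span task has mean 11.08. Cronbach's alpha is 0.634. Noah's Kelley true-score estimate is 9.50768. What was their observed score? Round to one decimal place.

T̂ = ρX + (1 − ρ)μ  ⇒  X = (T̂ − (1 − ρ)μ) / ρ
X = (9.50768 − 0.366 × 11.08) / 0.634 = (9.50768 − 4.05528) / 0.634 = 5.45240 / 0.634 = 8.600

8.6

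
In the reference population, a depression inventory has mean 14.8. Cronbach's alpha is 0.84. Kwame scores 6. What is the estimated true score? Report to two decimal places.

7.41

T̂ = 0.84(6) + 0.16(14.8) = 5.04 + 2.368 = 7.408 → 7.41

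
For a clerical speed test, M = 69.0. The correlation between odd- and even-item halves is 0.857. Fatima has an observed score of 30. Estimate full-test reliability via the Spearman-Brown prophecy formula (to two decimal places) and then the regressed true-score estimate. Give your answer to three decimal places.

Spearman-Brown: ρ = 2r/(1 + r) = 2(0.857)/(1 + 0.857) = 1.7140/1.857 = 0.9230 → 0.92
Kelley's formula gives T̂ = 0.92·30 + 0.08·69.0 = 27.60 + 5.520 = 33.1200.

33.120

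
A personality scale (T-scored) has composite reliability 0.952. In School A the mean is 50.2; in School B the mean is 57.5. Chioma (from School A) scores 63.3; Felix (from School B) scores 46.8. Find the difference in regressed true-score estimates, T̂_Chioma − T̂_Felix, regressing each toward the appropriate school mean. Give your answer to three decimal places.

T̂_Chioma = 0.952(63.3) + 0.048(50.2) = 62.67120
T̂_Felix = 0.952(46.8) + 0.048(57.5) = 47.31360
Difference = 62.67120 − 47.31360 = 15.35760

15.358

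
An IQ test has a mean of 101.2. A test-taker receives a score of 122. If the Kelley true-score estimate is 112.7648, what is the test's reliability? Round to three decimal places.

T̂ = ρX + (1 − ρ)μ  ⇒  T̂ − μ = ρ(X − μ)
ρ = (T̂ − μ)/(X − μ) = (112.7648 − 101.2) / (122 − 101.2) = 11.5648 / 20.8 = 0.55600

0.556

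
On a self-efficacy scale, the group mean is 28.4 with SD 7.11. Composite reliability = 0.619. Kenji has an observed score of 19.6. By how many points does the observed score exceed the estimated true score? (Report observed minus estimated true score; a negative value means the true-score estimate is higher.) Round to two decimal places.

-3.35

T̂ = ρX + (1 − ρ)μ
  = 0.619 × 19.6 + 0.381 × 28.4
  = 12.1324 + 10.8204
  = 22.9528
  ≈ 22.953
X − T̂ = 19.6 − 22.953 = -3.353 → -3.35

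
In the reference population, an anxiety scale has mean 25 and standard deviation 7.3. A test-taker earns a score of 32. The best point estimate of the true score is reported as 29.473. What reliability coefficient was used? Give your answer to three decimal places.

T̂ = ρX + (1 − ρ)μ  ⇒  T̂ − μ = ρ(X − μ)
ρ = (T̂ − μ)/(X − μ) = (29.473 − 25) / (32 − 25) = 4.473 / 7.0 = 0.63900

0.639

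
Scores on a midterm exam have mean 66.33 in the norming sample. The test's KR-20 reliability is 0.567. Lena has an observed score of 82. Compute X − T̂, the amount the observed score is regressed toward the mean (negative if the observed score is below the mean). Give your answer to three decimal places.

6.785

T̂ = 0.567(82) + 0.433(66.33) = 46.494 + 28.72089 = 75.21489 → 75.2149
X − T̂ = 82 − 75.2149 = 6.7851 → 6.785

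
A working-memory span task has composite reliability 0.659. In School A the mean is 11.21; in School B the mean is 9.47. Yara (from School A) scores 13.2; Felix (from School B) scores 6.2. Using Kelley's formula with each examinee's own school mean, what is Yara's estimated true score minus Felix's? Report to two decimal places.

T̂_Yara = 0.659(13.2) + 0.341(11.21) = 12.5214
T̂_Felix = 0.659(6.2) + 0.341(9.47) = 7.3151
Difference = 12.5214 − 7.3151 = 5.2063

5.21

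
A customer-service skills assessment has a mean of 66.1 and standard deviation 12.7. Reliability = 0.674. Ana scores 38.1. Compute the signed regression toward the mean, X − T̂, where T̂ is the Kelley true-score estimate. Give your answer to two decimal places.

T̂ = 0.674(38.1) + 0.326(66.1) = 25.6794 + 21.5486 = 47.2280 → 47.228
X − T̂ = 38.1 − 47.228 = -9.128 → -9.13

-9.13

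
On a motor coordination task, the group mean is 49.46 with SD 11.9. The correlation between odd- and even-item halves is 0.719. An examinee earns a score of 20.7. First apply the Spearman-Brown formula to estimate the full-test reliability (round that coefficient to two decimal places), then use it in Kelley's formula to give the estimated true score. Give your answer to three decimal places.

25.302

Spearman-Brown: ρ = 2r/(1 + r) = 2(0.719)/(1 + 0.719) = 1.4380/1.719 = 0.8365 → 0.84
T̂ = ρX + (1 − ρ)μ
  = 0.84 × 20.7 + 0.16 × 49.46
  = 17.388 + 7.9136
  = 25.3016
  ≈ 25.302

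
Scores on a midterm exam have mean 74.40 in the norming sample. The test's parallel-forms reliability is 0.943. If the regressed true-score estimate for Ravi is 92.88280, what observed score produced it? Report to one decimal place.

94.0

T̂ = ρX + (1 − ρ)μ  ⇒  X = (T̂ − (1 − ρ)μ) / ρ
X = (92.88280 − 0.057 × 74.40) / 0.943 = (92.88280 − 4.24080) / 0.943 = 88.64200 / 0.943 = 94.000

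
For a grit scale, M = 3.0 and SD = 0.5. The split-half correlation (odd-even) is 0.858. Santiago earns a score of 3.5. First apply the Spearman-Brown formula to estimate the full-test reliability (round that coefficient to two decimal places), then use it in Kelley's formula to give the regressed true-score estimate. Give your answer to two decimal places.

Spearman-Brown: ρ = 2r/(1 + r) = 2(0.858)/(1 + 0.858) = 1.7160/1.858 = 0.9236 → 0.92
T̂ = 0.92(3.5) + 0.08(3.0) = 3.220 + 0.240 = 3.460 → 3.46

3.46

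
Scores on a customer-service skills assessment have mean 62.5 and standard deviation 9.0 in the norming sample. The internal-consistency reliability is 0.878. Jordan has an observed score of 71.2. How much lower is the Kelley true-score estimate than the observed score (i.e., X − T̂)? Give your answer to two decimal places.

Regress the observed score toward the mean by the unreliability: T̂ = 0.878·71.2 + 0.122·62.5 = 62.5136 + 7.6250 = 70.1386.
X − T̂ = 71.2 − 70.139 = 1.061 → 1.06

1.06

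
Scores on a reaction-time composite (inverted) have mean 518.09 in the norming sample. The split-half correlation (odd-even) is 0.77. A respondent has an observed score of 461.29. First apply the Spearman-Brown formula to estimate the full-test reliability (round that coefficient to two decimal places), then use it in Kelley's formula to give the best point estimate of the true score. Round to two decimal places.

Spearman-Brown: ρ = 2r/(1 + r) = 2(0.77)/(1 + 0.77) = 1.540/1.77 = 0.8701 → 0.87
T̂ = ρX + (1 − ρ)μ
  = 0.87 × 461.29 + 0.13 × 518.09
  = 401.3223 + 67.3517
  = 468.674
  ≈ 468.67

468.67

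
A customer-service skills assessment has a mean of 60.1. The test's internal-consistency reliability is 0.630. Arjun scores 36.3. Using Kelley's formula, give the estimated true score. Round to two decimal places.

45.11

Weight the observed score by reliability and the mean by (1 − reliability): T̂ = 0.630·36.3 + 0.370·60.1 = 22.8690 + 22.2370 = 45.106.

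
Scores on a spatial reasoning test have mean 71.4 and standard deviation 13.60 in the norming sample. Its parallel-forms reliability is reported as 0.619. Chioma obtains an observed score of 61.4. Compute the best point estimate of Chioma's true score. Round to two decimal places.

65.21

T̂ = ρX + (1 − ρ)μ
  = 0.619 × 61.4 + 0.381 × 71.4
  = 38.0066 + 27.2034
  = 65.210
  ≈ 65.21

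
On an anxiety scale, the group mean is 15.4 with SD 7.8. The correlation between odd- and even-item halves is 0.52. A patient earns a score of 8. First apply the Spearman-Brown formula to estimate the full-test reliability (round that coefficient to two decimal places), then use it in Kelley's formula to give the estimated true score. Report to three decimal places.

10.368

Spearman-Brown: ρ = 2r/(1 + r) = 2(0.52)/(1 + 0.52) = 1.040/1.52 = 0.6842 → 0.68
T̂ = ρX + (1 − ρ)μ
  = 0.68 × 8 + 0.32 × 15.4
  = 5.44 + 4.928
  = 10.3680
  ≈ 10.368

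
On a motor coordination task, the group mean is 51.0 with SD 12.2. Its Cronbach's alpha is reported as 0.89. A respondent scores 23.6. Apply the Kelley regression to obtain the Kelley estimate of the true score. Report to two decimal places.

26.61

Weight the observed score by reliability and the mean by (1 − reliability): T̂ = 0.89·23.6 + 0.11·51.0 = 21.004 + 5.610 = 26.614.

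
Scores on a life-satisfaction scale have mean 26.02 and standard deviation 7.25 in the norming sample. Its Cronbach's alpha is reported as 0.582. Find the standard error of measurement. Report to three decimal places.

4.687

SEM = SD · √(1 − ρ) = 7.25 × √0.418 = 7.25 × 0.6465 = 4.6873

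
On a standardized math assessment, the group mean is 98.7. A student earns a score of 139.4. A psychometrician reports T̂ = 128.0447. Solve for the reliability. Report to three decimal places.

T̂ = ρX + (1 − ρ)μ  ⇒  T̂ − μ = ρ(X − μ)
ρ = (T̂ − μ)/(X − μ) = (128.0447 − 98.7) / (139.4 − 98.7) = 29.3447 / 40.7 = 0.72100

0.721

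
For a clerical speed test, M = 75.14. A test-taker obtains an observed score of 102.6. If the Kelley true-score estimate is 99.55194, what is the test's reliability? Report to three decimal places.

0.889

T̂ = ρX + (1 − ρ)μ  ⇒  T̂ − μ = ρ(X − μ)
ρ = (T̂ − μ)/(X − μ) = (99.55194 − 75.14) / (102.6 − 75.14) = 24.41194 / 27.46 = 0.88900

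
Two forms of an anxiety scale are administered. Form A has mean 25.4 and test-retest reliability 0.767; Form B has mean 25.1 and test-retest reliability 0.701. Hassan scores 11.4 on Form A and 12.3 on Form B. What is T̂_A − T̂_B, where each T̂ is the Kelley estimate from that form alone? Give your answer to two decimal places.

-1.47

T̂_A = 0.767(11.4) + 0.233(25.4) = 14.6620
T̂_B = 0.701(12.3) + 0.299(25.1) = 16.1272
T̂_A − T̂_B = -1.4652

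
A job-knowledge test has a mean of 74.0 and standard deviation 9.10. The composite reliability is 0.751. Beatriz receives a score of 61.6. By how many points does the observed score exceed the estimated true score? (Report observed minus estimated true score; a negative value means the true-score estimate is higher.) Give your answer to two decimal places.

T̂ = ρX + (1 − ρ)μ
  = 0.751 × 61.6 + 0.249 × 74.0
  = 46.2616 + 18.4260
  = 64.6876
  ≈ 64.688
X − T̂ = 61.6 − 64.688 = -3.088 → -3.09

-3.09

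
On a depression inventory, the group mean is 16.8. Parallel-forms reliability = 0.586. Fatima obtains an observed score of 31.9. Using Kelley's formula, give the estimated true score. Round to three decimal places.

T̂ = 0.586(31.9) + 0.414(16.8) = 18.6934 + 6.9552 = 25.6486 → 25.649

25.649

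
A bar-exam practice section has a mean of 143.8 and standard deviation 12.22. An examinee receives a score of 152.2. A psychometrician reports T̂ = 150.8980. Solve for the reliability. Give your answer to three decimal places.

0.845

T̂ = ρX + (1 − ρ)μ  ⇒  T̂ − μ = ρ(X − μ)
ρ = (T̂ − μ)/(X − μ) = (150.8980 − 143.8) / (152.2 − 143.8) = 7.0980 / 8.4 = 0.84500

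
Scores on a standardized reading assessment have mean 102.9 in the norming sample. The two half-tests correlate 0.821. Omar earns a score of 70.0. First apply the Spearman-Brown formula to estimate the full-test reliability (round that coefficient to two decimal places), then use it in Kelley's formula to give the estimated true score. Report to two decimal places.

73.29

Spearman-Brown: ρ = 2r/(1 + r) = 2(0.821)/(1 + 0.821) = 1.6420/1.821 = 0.9017 → 0.90
Weight the observed score by reliability and the mean by (1 − reliability): T̂ = 0.90·70.0 + 0.10·102.9 = 63.000 + 10.290 = 73.290.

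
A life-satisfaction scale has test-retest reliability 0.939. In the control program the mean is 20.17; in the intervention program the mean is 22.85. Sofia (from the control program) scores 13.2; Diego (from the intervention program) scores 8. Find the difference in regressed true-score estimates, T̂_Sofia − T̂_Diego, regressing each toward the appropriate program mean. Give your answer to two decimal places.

T̂_Sofia = 0.939(13.2) + 0.061(20.17) = 13.6252
T̂_Diego = 0.939(8) + 0.061(22.85) = 8.9059
Difference = 13.6252 − 8.9059 = 4.7193

4.72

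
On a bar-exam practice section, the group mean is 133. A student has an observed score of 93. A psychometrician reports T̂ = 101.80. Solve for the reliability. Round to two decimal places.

T̂ = ρX + (1 − ρ)μ  ⇒  T̂ − μ = ρ(X − μ)
ρ = (T̂ − μ)/(X − μ) = (101.80 − 133) / (93 − 133) = -31.20 / -40.0 = 0.7800

0.78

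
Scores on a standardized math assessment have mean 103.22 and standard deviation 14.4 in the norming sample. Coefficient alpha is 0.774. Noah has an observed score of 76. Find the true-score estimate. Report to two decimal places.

82.15

Kelley's formula gives T̂ = 0.774·76 + 0.226·103.22 = 58.824 + 23.32772 = 82.152.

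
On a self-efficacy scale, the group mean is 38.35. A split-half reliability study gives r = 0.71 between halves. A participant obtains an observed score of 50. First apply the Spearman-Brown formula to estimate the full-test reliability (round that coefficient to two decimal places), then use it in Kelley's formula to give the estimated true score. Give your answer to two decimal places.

Spearman-Brown: ρ = 2r/(1 + r) = 2(0.71)/(1 + 0.71) = 1.420/1.71 = 0.8304 → 0.83
T̂ = 0.83(50) + 0.17(38.35) = 41.50 + 6.5195 = 48.020 → 48.02

48.02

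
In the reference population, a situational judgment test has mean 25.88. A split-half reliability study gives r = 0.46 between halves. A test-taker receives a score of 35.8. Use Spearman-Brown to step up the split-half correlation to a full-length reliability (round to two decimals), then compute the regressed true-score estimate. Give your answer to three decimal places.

32.130

Spearman-Brown: ρ = 2r/(1 + r) = 2(0.46)/(1 + 0.46) = 0.920/1.46 = 0.6301 → 0.63
Kelley's formula gives T̂ = 0.63·35.8 + 0.37·25.88 = 22.554 + 9.5756 = 32.1296.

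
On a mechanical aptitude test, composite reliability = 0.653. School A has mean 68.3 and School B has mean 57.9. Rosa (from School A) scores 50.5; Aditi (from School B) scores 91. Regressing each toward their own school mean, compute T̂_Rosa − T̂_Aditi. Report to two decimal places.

T̂_Rosa = 0.653(50.5) + 0.347(68.3) = 56.6766
T̂_Aditi = 0.653(91) + 0.347(57.9) = 79.5143
Difference = 56.6766 − 79.5143 = -22.8377

-22.84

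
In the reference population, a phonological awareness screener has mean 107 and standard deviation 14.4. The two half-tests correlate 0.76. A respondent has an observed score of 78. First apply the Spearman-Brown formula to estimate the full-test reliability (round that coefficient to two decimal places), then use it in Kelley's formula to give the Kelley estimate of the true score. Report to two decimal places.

82.06

Spearman-Brown: ρ = 2r/(1 + r) = 2(0.76)/(1 + 0.76) = 1.520/1.76 = 0.8636 → 0.86
Weight the observed score by reliability and the mean by (1 − reliability): T̂ = 0.86·78 + 0.14·107 = 67.08 + 14.98 = 82.060.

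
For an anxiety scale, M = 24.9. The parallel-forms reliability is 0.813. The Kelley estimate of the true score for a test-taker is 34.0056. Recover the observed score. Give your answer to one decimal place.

36.1

T̂ = ρX + (1 − ρ)μ  ⇒  X = (T̂ − (1 − ρ)μ) / ρ
X = (34.0056 − 0.187 × 24.9) / 0.813 = (34.0056 − 4.6563) / 0.813 = 29.3493 / 0.813 = 36.100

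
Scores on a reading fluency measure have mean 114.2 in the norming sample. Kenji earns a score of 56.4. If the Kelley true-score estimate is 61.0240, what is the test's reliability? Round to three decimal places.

0.920

T̂ = ρX + (1 − ρ)μ  ⇒  T̂ − μ = ρ(X − μ)
ρ = (T̂ − μ)/(X − μ) = (61.0240 − 114.2) / (56.4 − 114.2) = -53.1760 / -57.8 = 0.92000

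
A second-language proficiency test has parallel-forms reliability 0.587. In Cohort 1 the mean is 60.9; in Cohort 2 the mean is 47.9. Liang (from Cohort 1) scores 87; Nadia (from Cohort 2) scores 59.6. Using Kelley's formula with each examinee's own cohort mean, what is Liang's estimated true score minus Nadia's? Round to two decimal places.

T̂_Liang = 0.587(87) + 0.413(60.9) = 76.2207
T̂_Nadia = 0.587(59.6) + 0.413(47.9) = 54.7679
Difference = 76.2207 − 54.7679 = 21.4528

21.45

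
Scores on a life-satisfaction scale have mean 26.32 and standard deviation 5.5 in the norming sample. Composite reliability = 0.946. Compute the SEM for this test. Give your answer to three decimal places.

SEM = SD · √(1 − ρ) = 5.5 × √0.054 = 5.5 × 0.2324 = 1.2781

1.278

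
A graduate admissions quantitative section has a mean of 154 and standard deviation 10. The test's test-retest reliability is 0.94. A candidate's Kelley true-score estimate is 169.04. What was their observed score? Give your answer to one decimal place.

170.0

T̂ = ρX + (1 − ρ)μ  ⇒  X = (T̂ − (1 − ρ)μ) / ρ
X = (169.04 − 0.06 × 154) / 0.94 = (169.04 − 9.24) / 0.94 = 159.80 / 0.94 = 170.000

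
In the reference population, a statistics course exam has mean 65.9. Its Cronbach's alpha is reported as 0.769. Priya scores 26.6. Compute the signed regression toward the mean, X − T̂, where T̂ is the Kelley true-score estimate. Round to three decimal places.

T̂ = ρX + (1 − ρ)μ
  = 0.769 × 26.6 + 0.231 × 65.9
  = 20.4554 + 15.2229
  = 35.67830
  ≈ 35.6783
X − T̂ = 26.6 − 35.6783 = -9.0783 → -9.078

-9.078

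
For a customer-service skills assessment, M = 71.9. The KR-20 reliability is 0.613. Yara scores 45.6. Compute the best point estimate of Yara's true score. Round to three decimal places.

55.778

Weight the observed score by reliability and the mean by (1 − reliability): T̂ = 0.613·45.6 + 0.387·71.9 = 27.9528 + 27.8253 = 55.7781.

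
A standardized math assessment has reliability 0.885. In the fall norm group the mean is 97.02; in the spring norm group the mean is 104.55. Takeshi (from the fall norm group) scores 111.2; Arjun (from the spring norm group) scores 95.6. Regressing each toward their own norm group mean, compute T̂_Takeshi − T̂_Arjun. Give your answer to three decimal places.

12.940

T̂_Takeshi = 0.885(111.2) + 0.115(97.02) = 109.56930
T̂_Arjun = 0.885(95.6) + 0.115(104.55) = 96.62925
Difference = 109.56930 − 96.62925 = 12.94005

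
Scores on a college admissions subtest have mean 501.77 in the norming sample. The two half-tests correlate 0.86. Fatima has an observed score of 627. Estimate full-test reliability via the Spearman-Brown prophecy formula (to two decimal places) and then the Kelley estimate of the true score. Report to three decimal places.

Spearman-Brown: ρ = 2r/(1 + r) = 2(0.86)/(1 + 0.86) = 1.720/1.86 = 0.9247 → 0.92
T̂ = ρX + (1 − ρ)μ
  = 0.92 × 627 + 0.08 × 501.77
  = 576.84 + 40.1416
  = 616.9816
  ≈ 616.982

616.982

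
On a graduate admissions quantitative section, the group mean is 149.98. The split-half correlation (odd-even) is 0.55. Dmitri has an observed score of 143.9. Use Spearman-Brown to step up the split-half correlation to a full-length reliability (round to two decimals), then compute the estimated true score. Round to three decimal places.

Spearman-Brown: ρ = 2r/(1 + r) = 2(0.55)/(1 + 0.55) = 1.100/1.55 = 0.7097 → 0.71
Regress the observed score toward the mean by the unreliability: T̂ = 0.71·143.9 + 0.29·149.98 = 102.169 + 43.4942 = 145.6632.

145.663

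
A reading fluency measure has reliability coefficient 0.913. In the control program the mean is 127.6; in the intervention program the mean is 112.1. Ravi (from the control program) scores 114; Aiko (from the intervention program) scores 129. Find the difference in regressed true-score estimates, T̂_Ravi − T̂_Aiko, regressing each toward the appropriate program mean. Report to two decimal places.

-12.35

T̂_Ravi = 0.913(114) + 0.087(127.6) = 115.1832
T̂_Aiko = 0.913(129) + 0.087(112.1) = 127.5297
Difference = 115.1832 − 127.5297 = -12.3465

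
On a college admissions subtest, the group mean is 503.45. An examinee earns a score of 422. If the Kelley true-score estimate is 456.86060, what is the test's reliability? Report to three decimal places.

0.572

T̂ = ρX + (1 − ρ)μ  ⇒  T̂ − μ = ρ(X − μ)
ρ = (T̂ − μ)/(X − μ) = (456.86060 − 503.45) / (422 − 503.45) = -46.58940 / -81.45 = 0.57200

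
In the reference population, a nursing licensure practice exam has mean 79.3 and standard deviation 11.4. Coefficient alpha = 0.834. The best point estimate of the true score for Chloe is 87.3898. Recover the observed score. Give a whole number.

T̂ = ρX + (1 − ρ)μ  ⇒  X = (T̂ − (1 − ρ)μ) / ρ
X = (87.3898 − 0.166 × 79.3) / 0.834 = (87.3898 − 13.1638) / 0.834 = 74.2260 / 0.834 = 89.00

89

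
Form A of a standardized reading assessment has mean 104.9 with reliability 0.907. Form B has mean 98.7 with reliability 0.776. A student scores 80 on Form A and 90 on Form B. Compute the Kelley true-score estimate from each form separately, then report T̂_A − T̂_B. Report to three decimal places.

-9.633

T̂_A = 0.907(80) + 0.093(104.9) = 82.31570
T̂_B = 0.776(90) + 0.224(98.7) = 91.94880
T̂_A − T̂_B = -9.63310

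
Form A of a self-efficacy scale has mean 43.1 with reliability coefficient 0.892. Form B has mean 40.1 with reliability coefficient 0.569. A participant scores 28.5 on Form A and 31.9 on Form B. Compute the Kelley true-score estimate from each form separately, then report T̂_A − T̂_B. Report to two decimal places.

T̂_A = 0.892(28.5) + 0.108(43.1) = 30.0768
T̂_B = 0.569(31.9) + 0.431(40.1) = 35.4342
T̂_A − T̂_B = -5.3574

-5.36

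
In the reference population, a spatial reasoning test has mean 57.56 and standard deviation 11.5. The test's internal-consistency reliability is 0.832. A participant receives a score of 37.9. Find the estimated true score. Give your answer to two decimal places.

T̂ = ρX + (1 − ρ)μ
  = 0.832 × 37.9 + 0.168 × 57.56
  = 31.5328 + 9.67008
  = 41.203
  ≈ 41.20

41.20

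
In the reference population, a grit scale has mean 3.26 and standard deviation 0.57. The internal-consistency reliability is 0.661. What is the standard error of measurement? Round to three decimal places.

0.332

SEM = SD · √(1 − ρ) = 0.57 × √0.339 = 0.57 × 0.5822 = 0.3319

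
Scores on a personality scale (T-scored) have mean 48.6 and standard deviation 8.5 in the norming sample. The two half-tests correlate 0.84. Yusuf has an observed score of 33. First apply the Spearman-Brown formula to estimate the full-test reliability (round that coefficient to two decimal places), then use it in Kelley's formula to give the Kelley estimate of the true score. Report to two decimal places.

Spearman-Brown: ρ = 2r/(1 + r) = 2(0.84)/(1 + 0.84) = 1.680/1.84 = 0.9130 → 0.91
T̂ = 0.91(33) + 0.09(48.6) = 30.03 + 4.374 = 34.404 → 34.40

34.40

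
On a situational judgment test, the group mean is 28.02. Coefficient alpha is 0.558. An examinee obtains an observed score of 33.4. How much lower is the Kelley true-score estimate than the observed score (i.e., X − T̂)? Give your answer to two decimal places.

2.38

T̂ = 0.558(33.4) + 0.442(28.02) = 18.6372 + 12.38484 = 31.0220 → 31.022
X − T̂ = 33.4 − 31.022 = 2.378 → 2.38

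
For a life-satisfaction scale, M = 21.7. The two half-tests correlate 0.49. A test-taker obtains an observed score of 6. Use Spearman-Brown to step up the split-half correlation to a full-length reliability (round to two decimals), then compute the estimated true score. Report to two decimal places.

11.34

Spearman-Brown: ρ = 2r/(1 + r) = 2(0.49)/(1 + 0.49) = 0.980/1.49 = 0.6577 → 0.66
T̂ = 0.66(6) + 0.34(21.7) = 3.96 + 7.378 = 11.338 → 11.34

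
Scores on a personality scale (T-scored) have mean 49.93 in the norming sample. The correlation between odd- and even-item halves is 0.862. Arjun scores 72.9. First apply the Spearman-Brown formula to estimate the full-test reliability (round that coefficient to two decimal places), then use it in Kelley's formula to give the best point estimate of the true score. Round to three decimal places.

Spearman-Brown: ρ = 2r/(1 + r) = 2(0.862)/(1 + 0.862) = 1.7240/1.862 = 0.9259 → 0.93
T̂ = 0.93(72.9) + 0.07(49.93) = 67.797 + 3.4951 = 71.2921 → 71.292

71.292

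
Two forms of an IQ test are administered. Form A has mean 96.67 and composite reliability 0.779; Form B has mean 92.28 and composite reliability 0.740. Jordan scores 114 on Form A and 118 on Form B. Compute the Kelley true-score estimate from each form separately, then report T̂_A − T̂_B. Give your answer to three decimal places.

-1.143

T̂_A = 0.779(114) + 0.221(96.67) = 110.17007
T̂_B = 0.740(118) + 0.260(92.28) = 111.31280
T̂_A − T̂_B = -1.14273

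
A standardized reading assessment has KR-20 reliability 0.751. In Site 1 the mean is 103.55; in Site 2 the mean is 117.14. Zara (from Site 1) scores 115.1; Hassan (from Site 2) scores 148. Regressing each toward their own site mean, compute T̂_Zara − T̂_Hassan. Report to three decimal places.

T̂_Zara = 0.751(115.1) + 0.249(103.55) = 112.22405
T̂_Hassan = 0.751(148) + 0.249(117.14) = 140.31586
Difference = 112.22405 − 140.31586 = -28.09181

-28.092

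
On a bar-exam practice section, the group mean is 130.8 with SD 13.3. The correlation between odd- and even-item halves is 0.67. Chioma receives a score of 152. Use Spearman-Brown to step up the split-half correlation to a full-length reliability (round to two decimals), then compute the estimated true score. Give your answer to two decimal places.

147.76

Spearman-Brown: ρ = 2r/(1 + r) = 2(0.67)/(1 + 0.67) = 1.340/1.67 = 0.8024 → 0.80
T̂ = ρX + (1 − ρ)μ
  = 0.80 × 152 + 0.20 × 130.8
  = 121.60 + 26.160
  = 147.760
  ≈ 147.76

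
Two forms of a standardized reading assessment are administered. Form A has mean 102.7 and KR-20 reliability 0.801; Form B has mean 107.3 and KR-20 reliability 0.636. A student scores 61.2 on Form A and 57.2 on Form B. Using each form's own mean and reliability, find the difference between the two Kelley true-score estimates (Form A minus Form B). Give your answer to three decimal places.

-5.978

T̂_A = 0.801(61.2) + 0.199(102.7) = 69.45850
T̂_B = 0.636(57.2) + 0.364(107.3) = 75.43640
T̂_A − T̂_B = -5.97790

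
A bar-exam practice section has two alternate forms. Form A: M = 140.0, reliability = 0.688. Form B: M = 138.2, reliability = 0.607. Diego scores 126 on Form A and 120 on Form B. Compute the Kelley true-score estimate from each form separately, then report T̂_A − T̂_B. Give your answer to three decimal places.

3.215

T̂_A = 0.688(126) + 0.312(140.0) = 130.36800
T̂_B = 0.607(120) + 0.393(138.2) = 127.15260
T̂_A − T̂_B = 3.21540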